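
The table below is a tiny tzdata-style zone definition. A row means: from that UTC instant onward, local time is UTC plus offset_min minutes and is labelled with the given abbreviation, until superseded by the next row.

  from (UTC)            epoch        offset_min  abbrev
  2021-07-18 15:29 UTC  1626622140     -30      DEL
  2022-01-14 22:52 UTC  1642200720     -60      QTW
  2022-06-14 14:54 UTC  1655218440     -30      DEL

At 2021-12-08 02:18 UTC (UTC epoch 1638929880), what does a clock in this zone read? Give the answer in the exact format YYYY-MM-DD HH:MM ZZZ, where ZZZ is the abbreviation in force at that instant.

2021-12-08 01:48 DEL

Query: 2021-12-08 02:18 UTC
Rule 1/3 (DEL, -00:30): 2021-07-18 15:29 UTC ≤ query < 2022-01-14 22:52 UTC
2·60 + 18 - 30 = 108 min
108 = 0·1440 + 108; 108 = 1·60 + 48 → 01:48, same day
→ 2021-12-08 01:48 DEL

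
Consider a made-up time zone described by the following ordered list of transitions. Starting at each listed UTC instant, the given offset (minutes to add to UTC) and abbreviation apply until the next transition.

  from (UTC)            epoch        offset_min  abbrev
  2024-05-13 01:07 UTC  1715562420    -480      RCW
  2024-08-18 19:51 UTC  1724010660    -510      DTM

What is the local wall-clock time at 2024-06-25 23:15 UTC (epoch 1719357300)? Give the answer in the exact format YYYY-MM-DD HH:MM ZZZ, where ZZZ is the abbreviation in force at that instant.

Query: 2024-06-25 23:15 UTC
Rule 1/2 (RCW, -08:00): 2024-05-13 01:07 UTC ≤ query < 2024-08-18 19:51 UTC
23·60 + 15 - 480 = 915 min
915 = 0·1440 + 915; 915 = 15·60 + 15 → 15:15, same day
→ 2024-06-25 15:15 RCW

2024-06-25 15:15 RCW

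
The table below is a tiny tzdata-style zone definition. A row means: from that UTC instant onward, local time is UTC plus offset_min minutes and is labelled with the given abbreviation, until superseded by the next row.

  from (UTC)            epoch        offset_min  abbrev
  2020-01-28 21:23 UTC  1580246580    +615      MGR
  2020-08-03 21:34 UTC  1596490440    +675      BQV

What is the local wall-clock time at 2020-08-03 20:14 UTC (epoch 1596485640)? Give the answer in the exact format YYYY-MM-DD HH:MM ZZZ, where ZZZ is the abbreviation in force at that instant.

Query: 2020-08-03 20:14 UTC
Rule 1/2 (MGR, +10:15): 2020-01-28 21:23 UTC ≤ query < 2020-08-03 21:34 UTC
20·60 + 14 + 615 = 1829 min
1829 = 1·1440 + 389; 389 = 6·60 + 29 → 06:29, 2020-08-03 + 1 day = 2020-08-04
→ 2020-08-04 06:29 MGR

2020-08-04 06:29 MGR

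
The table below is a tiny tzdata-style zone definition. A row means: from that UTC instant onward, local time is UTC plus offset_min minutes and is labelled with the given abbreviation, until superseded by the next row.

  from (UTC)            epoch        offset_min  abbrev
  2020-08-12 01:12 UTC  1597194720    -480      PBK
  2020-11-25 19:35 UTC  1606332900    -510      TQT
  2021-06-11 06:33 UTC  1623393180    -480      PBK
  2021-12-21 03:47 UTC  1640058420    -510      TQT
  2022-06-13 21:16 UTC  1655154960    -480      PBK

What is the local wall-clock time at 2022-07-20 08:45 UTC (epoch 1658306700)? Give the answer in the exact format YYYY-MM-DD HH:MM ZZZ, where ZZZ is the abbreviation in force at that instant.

Query: 2022-07-20 08:45 UTC
Rule 5/5 (PBK, -08:00): 2022-06-13 21:16 UTC ≤ query < +∞
8·60 + 45 - 480 = 45 min
45 = 0·1440 + 45; 45 = 0·60 + 45 → 00:45, same day
→ 2022-07-20 00:45 PBK

2022-07-20 00:45 PBK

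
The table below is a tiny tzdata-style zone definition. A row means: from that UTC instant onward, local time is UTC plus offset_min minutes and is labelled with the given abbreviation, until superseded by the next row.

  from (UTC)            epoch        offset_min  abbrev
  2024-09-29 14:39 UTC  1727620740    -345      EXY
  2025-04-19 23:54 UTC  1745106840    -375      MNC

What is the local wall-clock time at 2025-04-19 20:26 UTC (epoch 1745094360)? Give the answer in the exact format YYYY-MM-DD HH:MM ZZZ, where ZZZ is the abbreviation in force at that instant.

Query: 2025-04-19 20:26 UTC
Rule 1/2 (EXY, -05:45): 2024-09-29 14:39 UTC ≤ query < 2025-04-19 23:54 UTC
20·60 + 26 - 345 = 881 min
881 = 0·1440 + 881; 881 = 14·60 + 41 → 14:41, same day
→ 2025-04-19 14:41 EXY

2025-04-19 14:41 EXY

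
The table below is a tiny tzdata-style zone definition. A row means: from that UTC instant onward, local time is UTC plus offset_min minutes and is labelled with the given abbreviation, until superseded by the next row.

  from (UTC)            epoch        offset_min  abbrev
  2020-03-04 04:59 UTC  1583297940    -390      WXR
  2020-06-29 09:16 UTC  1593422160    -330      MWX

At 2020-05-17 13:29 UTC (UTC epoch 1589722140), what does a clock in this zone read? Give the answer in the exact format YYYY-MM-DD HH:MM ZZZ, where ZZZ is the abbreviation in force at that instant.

2020-05-17 06:59 WXR

Query: 2020-05-17 13:29 UTC
Rule 1/2 (WXR, -06:30): 2020-03-04 04:59 UTC ≤ query < 2020-06-29 09:16 UTC
13·60 + 29 - 390 = 419 min
419 = 0·1440 + 419; 419 = 6·60 + 59 → 06:59, same day
→ 2020-05-17 06:59 WXR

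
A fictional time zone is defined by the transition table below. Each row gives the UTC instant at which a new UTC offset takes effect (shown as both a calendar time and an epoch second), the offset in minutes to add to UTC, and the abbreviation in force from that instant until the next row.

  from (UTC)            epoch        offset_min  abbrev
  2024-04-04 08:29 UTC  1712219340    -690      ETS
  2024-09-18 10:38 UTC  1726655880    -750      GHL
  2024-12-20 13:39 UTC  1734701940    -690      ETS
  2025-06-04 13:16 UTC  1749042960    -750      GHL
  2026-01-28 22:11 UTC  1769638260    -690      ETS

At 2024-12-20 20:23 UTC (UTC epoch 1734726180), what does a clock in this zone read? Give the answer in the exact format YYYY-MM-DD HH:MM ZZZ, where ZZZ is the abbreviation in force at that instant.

2024-12-20 08:53 ETS

Query: 2024-12-20 20:23 UTC
Rule 3/5 (ETS, -11:30): 2024-12-20 13:39 UTC ≤ query < 2025-06-04 13:16 UTC
20·60 + 23 - 690 = 533 min
533 = 0·1440 + 533; 533 = 8·60 + 53 → 08:53, same day
→ 2024-12-20 08:53 ETS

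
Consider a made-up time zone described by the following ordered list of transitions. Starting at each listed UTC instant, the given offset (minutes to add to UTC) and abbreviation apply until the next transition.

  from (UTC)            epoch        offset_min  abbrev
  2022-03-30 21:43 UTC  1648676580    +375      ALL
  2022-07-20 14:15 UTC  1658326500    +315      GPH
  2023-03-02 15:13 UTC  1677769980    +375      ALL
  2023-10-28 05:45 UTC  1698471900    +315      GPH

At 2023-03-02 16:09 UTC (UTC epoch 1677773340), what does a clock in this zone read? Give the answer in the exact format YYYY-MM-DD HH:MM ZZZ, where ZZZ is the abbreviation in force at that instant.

2023-03-02 22:24 ALL

Query: 2023-03-02 16:09 UTC
Rule 3/4 (ALL, +06:15): 2023-03-02 15:13 UTC ≤ query < 2023-10-28 05:45 UTC
16·60 + 9 + 375 = 1344 min
1344 = 0·1440 + 1344; 1344 = 22·60 + 24 → 22:24, same day
→ 2023-03-02 22:24 ALL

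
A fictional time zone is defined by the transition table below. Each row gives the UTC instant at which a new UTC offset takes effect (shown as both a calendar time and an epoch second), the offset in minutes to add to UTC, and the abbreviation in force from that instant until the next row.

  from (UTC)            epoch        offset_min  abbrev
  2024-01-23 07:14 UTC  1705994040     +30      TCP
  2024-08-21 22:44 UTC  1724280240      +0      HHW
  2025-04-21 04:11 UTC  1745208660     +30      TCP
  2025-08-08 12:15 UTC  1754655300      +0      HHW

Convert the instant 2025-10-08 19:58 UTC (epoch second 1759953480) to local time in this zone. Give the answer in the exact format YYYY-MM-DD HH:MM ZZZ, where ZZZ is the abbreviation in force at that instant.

Query: 2025-10-08 19:58 UTC
Rule 4/4 (HHW, +00:00): 2025-08-08 12:15 UTC ≤ query < +∞
19·60 + 58 + 0 = 1198 min
1198 = 0·1440 + 1198; 1198 = 19·60 + 58 → 19:58, same day
→ 2025-10-08 19:58 HHW

2025-10-08 19:58 HHW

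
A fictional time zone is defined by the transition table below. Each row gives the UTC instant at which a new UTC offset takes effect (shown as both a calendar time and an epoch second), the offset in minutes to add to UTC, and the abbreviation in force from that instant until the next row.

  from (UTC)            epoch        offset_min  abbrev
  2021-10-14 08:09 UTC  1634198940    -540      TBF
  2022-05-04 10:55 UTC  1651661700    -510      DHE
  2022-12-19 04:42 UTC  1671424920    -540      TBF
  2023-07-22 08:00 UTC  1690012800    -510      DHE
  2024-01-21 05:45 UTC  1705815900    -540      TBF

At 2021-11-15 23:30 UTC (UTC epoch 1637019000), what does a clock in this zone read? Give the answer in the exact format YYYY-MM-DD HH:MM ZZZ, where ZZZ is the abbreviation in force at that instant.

Query: 2021-11-15 23:30 UTC
Rule 1/5 (TBF, -09:00): 2021-10-14 08:09 UTC ≤ query < 2022-05-04 10:55 UTC
23·60 + 30 - 540 = 870 min
870 = 0·1440 + 870; 870 = 14·60 + 30 → 14:30, same day
→ 2021-11-15 14:30 TBF

2021-11-15 14:30 TBF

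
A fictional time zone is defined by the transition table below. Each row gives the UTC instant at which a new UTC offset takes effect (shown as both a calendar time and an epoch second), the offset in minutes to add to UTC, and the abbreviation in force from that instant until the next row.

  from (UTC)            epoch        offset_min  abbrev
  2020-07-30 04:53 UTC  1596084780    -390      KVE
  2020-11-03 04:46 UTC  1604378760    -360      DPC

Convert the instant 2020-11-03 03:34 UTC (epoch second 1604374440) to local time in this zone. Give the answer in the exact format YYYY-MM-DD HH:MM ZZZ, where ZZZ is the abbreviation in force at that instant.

Query: 2020-11-03 03:34 UTC
Rule 1/2 (KVE, -06:30): 2020-07-30 04:53 UTC ≤ query < 2020-11-03 04:46 UTC
3·60 + 34 - 390 = -176 min
-176 = -1·1440 + 1264; 1264 = 21·60 + 4 → 21:04, 2020-11-03 - 1 day = 2020-11-02
→ 2020-11-02 21:04 KVE

2020-11-02 21:04 KVE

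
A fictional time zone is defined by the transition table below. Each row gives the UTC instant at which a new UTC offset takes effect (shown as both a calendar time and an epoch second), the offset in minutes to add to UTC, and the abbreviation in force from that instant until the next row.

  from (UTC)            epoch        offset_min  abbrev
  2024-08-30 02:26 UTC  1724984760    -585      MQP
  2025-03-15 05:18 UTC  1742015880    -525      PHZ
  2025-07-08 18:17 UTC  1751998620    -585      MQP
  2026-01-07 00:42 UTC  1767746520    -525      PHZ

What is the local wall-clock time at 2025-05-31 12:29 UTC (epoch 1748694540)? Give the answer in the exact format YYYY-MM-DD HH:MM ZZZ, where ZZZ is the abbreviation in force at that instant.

2025-05-31 03:44 PHZ

Query: 2025-05-31 12:29 UTC
Rule 2/4 (PHZ, -08:45): 2025-03-15 05:18 UTC ≤ query < 2025-07-08 18:17 UTC
12·60 + 29 - 525 = 224 min
224 = 0·1440 + 224; 224 = 3·60 + 44 → 03:44, same day
→ 2025-05-31 03:44 PHZ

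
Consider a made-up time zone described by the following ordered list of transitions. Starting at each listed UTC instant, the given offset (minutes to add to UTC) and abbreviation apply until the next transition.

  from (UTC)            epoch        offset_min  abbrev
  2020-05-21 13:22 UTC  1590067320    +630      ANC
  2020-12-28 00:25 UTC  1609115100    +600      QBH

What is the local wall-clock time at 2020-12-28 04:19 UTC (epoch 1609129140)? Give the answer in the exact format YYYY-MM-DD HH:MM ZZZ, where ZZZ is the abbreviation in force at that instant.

2020-12-28 14:19 QBH

Query: 2020-12-28 04:19 UTC
Rule 2/2 (QBH, +10:00): 2020-12-28 00:25 UTC ≤ query < +∞
4·60 + 19 + 600 = 859 min
859 = 0·1440 + 859; 859 = 14·60 + 19 → 14:19, same day
→ 2020-12-28 14:19 QBH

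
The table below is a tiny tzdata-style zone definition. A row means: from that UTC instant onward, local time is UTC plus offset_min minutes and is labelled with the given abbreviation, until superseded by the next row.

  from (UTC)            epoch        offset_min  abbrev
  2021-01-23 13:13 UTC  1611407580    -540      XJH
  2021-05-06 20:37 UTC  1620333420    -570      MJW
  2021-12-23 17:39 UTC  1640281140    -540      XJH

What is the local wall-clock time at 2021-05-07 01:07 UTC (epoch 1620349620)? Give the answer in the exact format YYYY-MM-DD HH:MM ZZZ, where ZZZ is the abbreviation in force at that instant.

Query: 2021-05-07 01:07 UTC
Rule 2/3 (MJW, -09:30): 2021-05-06 20:37 UTC ≤ query < 2021-12-23 17:39 UTC
1·60 + 7 - 570 = -503 min
-503 = -1·1440 + 937; 937 = 15·60 + 37 → 15:37, 2021-05-07 - 1 day = 2021-05-06
→ 2021-05-06 15:37 MJW

2021-05-06 15:37 MJW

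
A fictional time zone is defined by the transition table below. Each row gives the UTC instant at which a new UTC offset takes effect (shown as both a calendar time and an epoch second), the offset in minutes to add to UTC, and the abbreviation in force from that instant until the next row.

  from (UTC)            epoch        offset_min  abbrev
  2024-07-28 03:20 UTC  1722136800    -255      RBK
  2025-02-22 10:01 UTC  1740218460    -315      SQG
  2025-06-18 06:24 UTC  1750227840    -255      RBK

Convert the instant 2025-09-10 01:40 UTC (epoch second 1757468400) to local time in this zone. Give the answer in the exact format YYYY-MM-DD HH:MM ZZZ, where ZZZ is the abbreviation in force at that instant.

Query: 2025-09-10 01:40 UTC
Rule 3/3 (RBK, -04:15): 2025-06-18 06:24 UTC ≤ query < +∞
1·60 + 40 - 255 = -155 min
-155 = -1·1440 + 1285; 1285 = 21·60 + 25 → 21:25, 2025-09-10 - 1 day = 2025-09-09
→ 2025-09-09 21:25 RBK

2025-09-09 21:25 RBK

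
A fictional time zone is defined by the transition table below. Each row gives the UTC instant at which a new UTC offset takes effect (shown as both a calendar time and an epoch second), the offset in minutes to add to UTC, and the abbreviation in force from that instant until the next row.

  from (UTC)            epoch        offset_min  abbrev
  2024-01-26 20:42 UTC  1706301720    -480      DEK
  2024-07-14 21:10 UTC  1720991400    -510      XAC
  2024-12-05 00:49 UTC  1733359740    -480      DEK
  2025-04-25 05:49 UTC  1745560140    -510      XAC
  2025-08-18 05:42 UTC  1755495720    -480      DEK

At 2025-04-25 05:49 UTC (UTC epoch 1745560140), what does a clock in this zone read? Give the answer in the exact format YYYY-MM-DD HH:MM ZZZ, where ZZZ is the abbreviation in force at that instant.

2025-04-24 21:19 XAC

Query: 2025-04-25 05:49 UTC
Rule 4/5 (XAC, -08:30): 2025-04-25 05:49 UTC ≤ query < 2025-08-18 05:42 UTC
5·60 + 49 - 510 = -161 min
-161 = -1·1440 + 1279; 1279 = 21·60 + 19 → 21:19, 2025-04-25 - 1 day = 2025-04-24
→ 2025-04-24 21:19 XAC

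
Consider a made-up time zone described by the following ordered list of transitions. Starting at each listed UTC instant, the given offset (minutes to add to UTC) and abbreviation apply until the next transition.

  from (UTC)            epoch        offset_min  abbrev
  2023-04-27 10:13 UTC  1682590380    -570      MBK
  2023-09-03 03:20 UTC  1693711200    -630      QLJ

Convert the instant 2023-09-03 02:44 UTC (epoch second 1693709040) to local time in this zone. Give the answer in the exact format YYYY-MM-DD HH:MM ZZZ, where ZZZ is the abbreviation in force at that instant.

Query: 2023-09-03 02:44 UTC
Rule 1/2 (MBK, -09:30): 2023-04-27 10:13 UTC ≤ query < 2023-09-03 03:20 UTC
2·60 + 44 - 570 = -406 min
-406 = -1·1440 + 1034; 1034 = 17·60 + 14 → 17:14, 2023-09-03 - 1 day = 2023-09-02
→ 2023-09-02 17:14 MBK

2023-09-02 17:14 MBK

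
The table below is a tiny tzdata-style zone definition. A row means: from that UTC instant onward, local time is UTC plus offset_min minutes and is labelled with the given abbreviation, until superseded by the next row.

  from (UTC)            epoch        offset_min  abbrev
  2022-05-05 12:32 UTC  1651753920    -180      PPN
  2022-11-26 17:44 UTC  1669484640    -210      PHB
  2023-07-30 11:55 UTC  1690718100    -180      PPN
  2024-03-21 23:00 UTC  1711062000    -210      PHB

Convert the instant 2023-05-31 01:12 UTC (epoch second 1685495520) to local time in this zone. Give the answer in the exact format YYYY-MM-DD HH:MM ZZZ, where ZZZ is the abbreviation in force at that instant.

2023-05-30 21:42 PHB

Query: 2023-05-31 01:12 UTC
Rule 2/4 (PHB, -03:30): 2022-11-26 17:44 UTC ≤ query < 2023-07-30 11:55 UTC
1·60 + 12 - 210 = -138 min
-138 = -1·1440 + 1302; 1302 = 21·60 + 42 → 21:42, 2023-05-31 - 1 day = 2023-05-30
→ 2023-05-30 21:42 PHB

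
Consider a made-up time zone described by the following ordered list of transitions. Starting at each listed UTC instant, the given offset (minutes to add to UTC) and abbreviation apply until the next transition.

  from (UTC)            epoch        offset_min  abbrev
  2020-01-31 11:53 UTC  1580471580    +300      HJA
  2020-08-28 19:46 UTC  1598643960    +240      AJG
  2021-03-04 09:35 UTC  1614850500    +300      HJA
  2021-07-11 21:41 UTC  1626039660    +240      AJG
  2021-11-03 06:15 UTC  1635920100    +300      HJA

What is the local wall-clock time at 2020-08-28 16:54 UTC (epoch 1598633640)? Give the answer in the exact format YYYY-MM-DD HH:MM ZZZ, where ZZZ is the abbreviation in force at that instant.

2020-08-28 21:54 HJA

Query: 2020-08-28 16:54 UTC
Rule 1/5 (HJA, +05:00): 2020-01-31 11:53 UTC ≤ query < 2020-08-28 19:46 UTC
16·60 + 54 + 300 = 1314 min
1314 = 0·1440 + 1314; 1314 = 21·60 + 54 → 21:54, same day
→ 2020-08-28 21:54 HJA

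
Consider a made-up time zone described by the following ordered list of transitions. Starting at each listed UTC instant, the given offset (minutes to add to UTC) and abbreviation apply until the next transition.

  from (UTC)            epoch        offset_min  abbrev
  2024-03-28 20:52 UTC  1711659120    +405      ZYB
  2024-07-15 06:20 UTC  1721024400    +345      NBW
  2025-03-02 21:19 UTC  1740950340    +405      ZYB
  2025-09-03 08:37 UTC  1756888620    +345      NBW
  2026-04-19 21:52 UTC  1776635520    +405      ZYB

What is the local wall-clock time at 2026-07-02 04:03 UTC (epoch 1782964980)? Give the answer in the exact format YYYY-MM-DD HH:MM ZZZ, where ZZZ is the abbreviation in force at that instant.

Query: 2026-07-02 04:03 UTC
Rule 5/5 (ZYB, +06:45): 2026-04-19 21:52 UTC ≤ query < +∞
4·60 + 3 + 405 = 648 min
648 = 0·1440 + 648; 648 = 10·60 + 48 → 10:48, same day
→ 2026-07-02 10:48 ZYB

2026-07-02 10:48 ZYB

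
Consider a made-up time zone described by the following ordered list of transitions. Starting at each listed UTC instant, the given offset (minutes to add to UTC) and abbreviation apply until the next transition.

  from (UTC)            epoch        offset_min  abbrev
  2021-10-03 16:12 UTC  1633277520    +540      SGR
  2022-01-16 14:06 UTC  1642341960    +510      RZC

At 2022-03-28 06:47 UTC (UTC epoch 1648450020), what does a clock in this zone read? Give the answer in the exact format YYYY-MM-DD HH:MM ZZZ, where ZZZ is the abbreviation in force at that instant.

2022-03-28 15:17 RZC

Query: 2022-03-28 06:47 UTC
Rule 2/2 (RZC, +08:30): 2022-01-16 14:06 UTC ≤ query < +∞
6·60 + 47 + 510 = 917 min
917 = 0·1440 + 917; 917 = 15·60 + 17 → 15:17, same day
→ 2022-03-28 15:17 RZC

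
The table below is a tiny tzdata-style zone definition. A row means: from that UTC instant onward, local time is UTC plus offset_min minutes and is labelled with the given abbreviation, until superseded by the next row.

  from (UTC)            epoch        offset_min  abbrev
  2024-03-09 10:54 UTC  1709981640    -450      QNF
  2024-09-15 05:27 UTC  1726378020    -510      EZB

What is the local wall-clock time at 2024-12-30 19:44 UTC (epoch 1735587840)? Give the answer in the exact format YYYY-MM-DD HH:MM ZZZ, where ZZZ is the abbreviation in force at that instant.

2024-12-30 11:14 EZB

Query: 2024-12-30 19:44 UTC
Rule 2/2 (EZB, -08:30): 2024-09-15 05:27 UTC ≤ query < +∞
19·60 + 44 - 510 = 674 min
674 = 0·1440 + 674; 674 = 11·60 + 14 → 11:14, same day
→ 2024-12-30 11:14 EZB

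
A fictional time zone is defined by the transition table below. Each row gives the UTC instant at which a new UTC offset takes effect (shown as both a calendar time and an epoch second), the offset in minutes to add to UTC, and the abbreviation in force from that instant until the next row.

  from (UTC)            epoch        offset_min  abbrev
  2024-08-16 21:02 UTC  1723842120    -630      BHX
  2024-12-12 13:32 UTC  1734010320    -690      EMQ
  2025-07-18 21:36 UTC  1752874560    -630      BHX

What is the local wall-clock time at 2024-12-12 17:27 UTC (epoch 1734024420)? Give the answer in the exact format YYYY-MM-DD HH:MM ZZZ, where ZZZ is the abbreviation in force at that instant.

Query: 2024-12-12 17:27 UTC
Rule 2/3 (EMQ, -11:30): 2024-12-12 13:32 UTC ≤ query < 2025-07-18 21:36 UTC
17·60 + 27 - 690 = 357 min
357 = 0·1440 + 357; 357 = 5·60 + 57 → 05:57, same day
→ 2024-12-12 05:57 EMQ

2024-12-12 05:57 EMQ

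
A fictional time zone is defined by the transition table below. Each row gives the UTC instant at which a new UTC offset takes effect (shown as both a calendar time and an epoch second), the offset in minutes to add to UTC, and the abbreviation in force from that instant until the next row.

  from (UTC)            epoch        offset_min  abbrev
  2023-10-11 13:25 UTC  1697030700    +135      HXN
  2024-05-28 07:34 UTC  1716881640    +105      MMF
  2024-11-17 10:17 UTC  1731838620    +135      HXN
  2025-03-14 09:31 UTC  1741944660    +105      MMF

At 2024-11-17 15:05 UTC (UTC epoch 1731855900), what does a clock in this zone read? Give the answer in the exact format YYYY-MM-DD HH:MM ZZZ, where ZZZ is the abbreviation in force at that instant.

2024-11-17 17:20 HXN

Query: 2024-11-17 15:05 UTC
Rule 3/4 (HXN, +02:15): 2024-11-17 10:17 UTC ≤ query < 2025-03-14 09:31 UTC
15·60 + 5 + 135 = 1040 min
1040 = 0·1440 + 1040; 1040 = 17·60 + 20 → 17:20, same day
→ 2024-11-17 17:20 HXN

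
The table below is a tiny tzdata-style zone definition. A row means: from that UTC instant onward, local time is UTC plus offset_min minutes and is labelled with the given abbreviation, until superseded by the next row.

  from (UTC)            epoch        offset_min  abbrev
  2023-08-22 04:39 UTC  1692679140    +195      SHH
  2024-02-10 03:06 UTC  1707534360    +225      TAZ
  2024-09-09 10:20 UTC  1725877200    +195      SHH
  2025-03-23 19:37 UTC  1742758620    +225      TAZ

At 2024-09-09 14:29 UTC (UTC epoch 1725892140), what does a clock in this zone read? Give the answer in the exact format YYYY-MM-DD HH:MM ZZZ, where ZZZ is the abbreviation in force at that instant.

2024-09-09 17:44 SHH

Query: 2024-09-09 14:29 UTC
Rule 3/4 (SHH, +03:15): 2024-09-09 10:20 UTC ≤ query < 2025-03-23 19:37 UTC
14·60 + 29 + 195 = 1064 min
1064 = 0·1440 + 1064; 1064 = 17·60 + 44 → 17:44, same day
→ 2024-09-09 17:44 SHH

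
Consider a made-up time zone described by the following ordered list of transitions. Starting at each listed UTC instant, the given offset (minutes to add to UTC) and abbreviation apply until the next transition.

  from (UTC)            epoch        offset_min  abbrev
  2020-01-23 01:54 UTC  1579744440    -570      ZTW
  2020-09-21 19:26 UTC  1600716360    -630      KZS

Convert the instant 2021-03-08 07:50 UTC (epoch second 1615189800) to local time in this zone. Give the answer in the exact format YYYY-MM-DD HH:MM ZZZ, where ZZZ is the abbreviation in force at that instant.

Query: 2021-03-08 07:50 UTC
Rule 2/2 (KZS, -10:30): 2020-09-21 19:26 UTC ≤ query < +∞
7·60 + 50 - 630 = -160 min
-160 = -1·1440 + 1280; 1280 = 21·60 + 20 → 21:20, 2021-03-08 - 1 day = 2021-03-07
→ 2021-03-07 21:20 KZS

2021-03-07 21:20 KZS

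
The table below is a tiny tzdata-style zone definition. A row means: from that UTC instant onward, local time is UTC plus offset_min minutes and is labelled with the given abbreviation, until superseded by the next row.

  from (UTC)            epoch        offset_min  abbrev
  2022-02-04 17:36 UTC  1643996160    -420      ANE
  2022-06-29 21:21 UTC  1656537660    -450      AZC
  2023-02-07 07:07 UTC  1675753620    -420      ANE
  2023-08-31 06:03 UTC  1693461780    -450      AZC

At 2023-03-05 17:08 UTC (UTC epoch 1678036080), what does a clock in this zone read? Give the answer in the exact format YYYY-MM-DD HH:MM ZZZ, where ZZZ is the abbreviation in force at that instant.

2023-03-05 10:08 ANE

Query: 2023-03-05 17:08 UTC
Rule 3/4 (ANE, -07:00): 2023-02-07 07:07 UTC ≤ query < 2023-08-31 06:03 UTC
17·60 + 8 - 420 = 608 min
608 = 0·1440 + 608; 608 = 10·60 + 8 → 10:08, same day
→ 2023-03-05 10:08 ANE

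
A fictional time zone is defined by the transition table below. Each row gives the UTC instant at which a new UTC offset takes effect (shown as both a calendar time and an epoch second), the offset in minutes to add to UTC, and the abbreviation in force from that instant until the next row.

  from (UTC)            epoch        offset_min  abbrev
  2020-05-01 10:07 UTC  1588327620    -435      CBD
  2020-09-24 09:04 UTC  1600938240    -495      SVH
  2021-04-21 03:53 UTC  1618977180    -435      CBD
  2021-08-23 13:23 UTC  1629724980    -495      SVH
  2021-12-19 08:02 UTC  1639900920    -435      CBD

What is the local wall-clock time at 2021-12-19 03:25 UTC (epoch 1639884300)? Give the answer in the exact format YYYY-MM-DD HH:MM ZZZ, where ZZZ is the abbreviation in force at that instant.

2021-12-18 19:10 SVH

Query: 2021-12-19 03:25 UTC
Rule 4/5 (SVH, -08:15): 2021-08-23 13:23 UTC ≤ query < 2021-12-19 08:02 UTC
3·60 + 25 - 495 = -290 min
-290 = -1·1440 + 1150; 1150 = 19·60 + 10 → 19:10, 2021-12-19 - 1 day = 2021-12-18
→ 2021-12-18 19:10 SVH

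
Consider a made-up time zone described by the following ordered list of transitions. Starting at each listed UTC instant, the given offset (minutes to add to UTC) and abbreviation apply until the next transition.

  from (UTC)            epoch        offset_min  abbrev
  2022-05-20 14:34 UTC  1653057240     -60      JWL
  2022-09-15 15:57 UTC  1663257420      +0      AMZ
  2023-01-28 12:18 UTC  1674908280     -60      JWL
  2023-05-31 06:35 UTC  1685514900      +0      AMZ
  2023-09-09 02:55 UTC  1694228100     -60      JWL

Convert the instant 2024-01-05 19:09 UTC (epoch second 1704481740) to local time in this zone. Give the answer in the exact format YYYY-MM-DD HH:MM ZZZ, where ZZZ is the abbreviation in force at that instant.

Query: 2024-01-05 19:09 UTC
Rule 5/5 (JWL, -01:00): 2023-09-09 02:55 UTC ≤ query < +∞
19·60 + 9 - 60 = 1089 min
1089 = 0·1440 + 1089; 1089 = 18·60 + 9 → 18:09, same day
→ 2024-01-05 18:09 JWL

2024-01-05 18:09 JWL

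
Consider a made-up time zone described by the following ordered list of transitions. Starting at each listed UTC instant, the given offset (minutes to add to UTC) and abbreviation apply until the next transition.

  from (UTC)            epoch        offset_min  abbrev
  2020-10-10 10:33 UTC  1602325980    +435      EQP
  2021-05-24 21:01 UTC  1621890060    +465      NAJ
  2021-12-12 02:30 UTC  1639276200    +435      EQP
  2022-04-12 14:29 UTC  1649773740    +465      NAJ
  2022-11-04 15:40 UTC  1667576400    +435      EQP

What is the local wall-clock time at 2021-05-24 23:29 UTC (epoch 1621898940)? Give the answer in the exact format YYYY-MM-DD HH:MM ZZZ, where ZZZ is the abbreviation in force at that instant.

2021-05-25 07:14 NAJ

Query: 2021-05-24 23:29 UTC
Rule 2/5 (NAJ, +07:45): 2021-05-24 21:01 UTC ≤ query < 2021-12-12 02:30 UTC
23·60 + 29 + 465 = 1874 min
1874 = 1·1440 + 434; 434 = 7·60 + 14 → 07:14, 2021-05-24 + 1 day = 2021-05-25
→ 2021-05-25 07:14 NAJ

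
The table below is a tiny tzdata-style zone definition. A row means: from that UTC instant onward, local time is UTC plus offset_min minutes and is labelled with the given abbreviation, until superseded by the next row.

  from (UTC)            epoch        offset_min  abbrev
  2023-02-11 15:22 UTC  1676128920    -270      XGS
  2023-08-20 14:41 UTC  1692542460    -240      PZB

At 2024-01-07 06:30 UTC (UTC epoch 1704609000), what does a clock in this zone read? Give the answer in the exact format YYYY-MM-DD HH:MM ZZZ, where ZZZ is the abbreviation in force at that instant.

2024-01-07 02:30 PZB

Query: 2024-01-07 06:30 UTC
Rule 2/2 (PZB, -04:00): 2023-08-20 14:41 UTC ≤ query < +∞
6·60 + 30 - 240 = 150 min
150 = 0·1440 + 150; 150 = 2·60 + 30 → 02:30, same day
→ 2024-01-07 02:30 PZB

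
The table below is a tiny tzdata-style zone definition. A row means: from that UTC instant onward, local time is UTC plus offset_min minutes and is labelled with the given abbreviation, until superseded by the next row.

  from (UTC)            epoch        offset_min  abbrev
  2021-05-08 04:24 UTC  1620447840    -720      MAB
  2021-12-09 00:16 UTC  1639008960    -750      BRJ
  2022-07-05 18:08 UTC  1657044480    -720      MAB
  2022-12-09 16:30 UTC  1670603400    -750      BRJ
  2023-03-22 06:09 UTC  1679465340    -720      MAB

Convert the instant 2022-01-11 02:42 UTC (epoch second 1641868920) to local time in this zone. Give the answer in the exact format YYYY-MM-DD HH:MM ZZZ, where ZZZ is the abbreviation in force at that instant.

2022-01-10 14:12 BRJ

Query: 2022-01-11 02:42 UTC
Rule 2/5 (BRJ, -12:30): 2021-12-09 00:16 UTC ≤ query < 2022-07-05 18:08 UTC
2·60 + 42 - 750 = -588 min
-588 = -1·1440 + 852; 852 = 14·60 + 12 → 14:12, 2022-01-11 - 1 day = 2022-01-10
→ 2022-01-10 14:12 BRJ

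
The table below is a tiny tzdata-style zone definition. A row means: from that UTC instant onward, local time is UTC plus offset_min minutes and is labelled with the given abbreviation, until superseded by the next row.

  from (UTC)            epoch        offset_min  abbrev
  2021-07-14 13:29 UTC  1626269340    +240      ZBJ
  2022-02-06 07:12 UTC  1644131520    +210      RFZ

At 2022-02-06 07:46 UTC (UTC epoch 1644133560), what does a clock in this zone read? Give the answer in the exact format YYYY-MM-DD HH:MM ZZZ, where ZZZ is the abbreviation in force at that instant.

Query: 2022-02-06 07:46 UTC
Rule 2/2 (RFZ, +03:30): 2022-02-06 07:12 UTC ≤ query < +∞
7·60 + 46 + 210 = 676 min
676 = 0·1440 + 676; 676 = 11·60 + 16 → 11:16, same day
→ 2022-02-06 11:16 RFZ

2022-02-06 11:16 RFZ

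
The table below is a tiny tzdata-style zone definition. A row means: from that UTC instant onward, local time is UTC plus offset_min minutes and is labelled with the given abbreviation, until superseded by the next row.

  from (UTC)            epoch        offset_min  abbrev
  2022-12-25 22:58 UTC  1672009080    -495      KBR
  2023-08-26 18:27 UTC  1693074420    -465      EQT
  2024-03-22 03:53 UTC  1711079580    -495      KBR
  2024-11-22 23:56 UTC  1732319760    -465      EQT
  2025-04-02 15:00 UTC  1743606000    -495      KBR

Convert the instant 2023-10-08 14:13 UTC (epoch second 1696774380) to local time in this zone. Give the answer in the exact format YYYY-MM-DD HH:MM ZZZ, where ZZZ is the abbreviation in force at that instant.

Query: 2023-10-08 14:13 UTC
Rule 2/5 (EQT, -07:45): 2023-08-26 18:27 UTC ≤ query < 2024-03-22 03:53 UTC
14·60 + 13 - 465 = 388 min
388 = 0·1440 + 388; 388 = 6·60 + 28 → 06:28, same day
→ 2023-10-08 06:28 EQT

2023-10-08 06:28 EQT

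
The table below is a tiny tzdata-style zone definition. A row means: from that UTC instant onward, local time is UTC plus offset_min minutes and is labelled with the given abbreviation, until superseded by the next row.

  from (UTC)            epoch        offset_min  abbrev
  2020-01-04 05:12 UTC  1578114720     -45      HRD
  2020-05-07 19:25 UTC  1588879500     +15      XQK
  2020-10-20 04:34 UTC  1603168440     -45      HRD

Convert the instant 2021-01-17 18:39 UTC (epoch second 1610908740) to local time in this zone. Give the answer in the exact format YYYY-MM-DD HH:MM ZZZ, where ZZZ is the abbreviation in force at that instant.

Query: 2021-01-17 18:39 UTC
Rule 3/3 (HRD, -00:45): 2020-10-20 04:34 UTC ≤ query < +∞
18·60 + 39 - 45 = 1074 min
1074 = 0·1440 + 1074; 1074 = 17·60 + 54 → 17:54, same day
→ 2021-01-17 17:54 HRD

2021-01-17 17:54 HRD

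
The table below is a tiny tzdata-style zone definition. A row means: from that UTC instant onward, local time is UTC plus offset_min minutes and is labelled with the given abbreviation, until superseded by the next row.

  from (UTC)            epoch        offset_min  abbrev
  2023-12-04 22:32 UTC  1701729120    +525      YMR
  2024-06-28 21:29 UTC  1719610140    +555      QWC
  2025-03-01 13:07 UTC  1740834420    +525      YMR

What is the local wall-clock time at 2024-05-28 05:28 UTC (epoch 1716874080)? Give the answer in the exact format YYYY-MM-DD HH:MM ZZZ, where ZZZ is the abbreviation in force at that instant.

2024-05-28 14:13 YMR

Query: 2024-05-28 05:28 UTC
Rule 1/3 (YMR, +08:45): 2023-12-04 22:32 UTC ≤ query < 2024-06-28 21:29 UTC
5·60 + 28 + 525 = 853 min
853 = 0·1440 + 853; 853 = 14·60 + 13 → 14:13, same day
→ 2024-05-28 14:13 YMR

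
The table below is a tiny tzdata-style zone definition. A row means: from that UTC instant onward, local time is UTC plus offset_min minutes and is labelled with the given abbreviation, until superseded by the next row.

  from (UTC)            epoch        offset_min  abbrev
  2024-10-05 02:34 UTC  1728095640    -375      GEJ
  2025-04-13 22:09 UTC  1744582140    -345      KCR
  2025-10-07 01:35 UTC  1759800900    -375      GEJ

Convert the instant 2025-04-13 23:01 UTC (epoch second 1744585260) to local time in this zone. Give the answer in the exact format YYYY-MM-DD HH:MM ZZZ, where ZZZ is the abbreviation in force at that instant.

Query: 2025-04-13 23:01 UTC
Rule 2/3 (KCR, -05:45): 2025-04-13 22:09 UTC ≤ query < 2025-10-07 01:35 UTC
23·60 + 1 - 345 = 1036 min
1036 = 0·1440 + 1036; 1036 = 17·60 + 16 → 17:16, same day
→ 2025-04-13 17:16 KCR

2025-04-13 17:16 KCR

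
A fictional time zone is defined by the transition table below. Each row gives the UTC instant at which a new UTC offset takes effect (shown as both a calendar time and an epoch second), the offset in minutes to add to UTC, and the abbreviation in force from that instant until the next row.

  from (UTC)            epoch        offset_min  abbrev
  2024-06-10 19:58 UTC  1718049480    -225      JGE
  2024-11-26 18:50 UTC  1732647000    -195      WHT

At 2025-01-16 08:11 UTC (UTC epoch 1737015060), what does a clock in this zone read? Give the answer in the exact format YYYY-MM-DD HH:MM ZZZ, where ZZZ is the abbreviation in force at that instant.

Query: 2025-01-16 08:11 UTC
Rule 2/2 (WHT, -03:15): 2024-11-26 18:50 UTC ≤ query < +∞
8·60 + 11 - 195 = 296 min
296 = 0·1440 + 296; 296 = 4·60 + 56 → 04:56, same day
→ 2025-01-16 04:56 WHT

2025-01-16 04:56 WHT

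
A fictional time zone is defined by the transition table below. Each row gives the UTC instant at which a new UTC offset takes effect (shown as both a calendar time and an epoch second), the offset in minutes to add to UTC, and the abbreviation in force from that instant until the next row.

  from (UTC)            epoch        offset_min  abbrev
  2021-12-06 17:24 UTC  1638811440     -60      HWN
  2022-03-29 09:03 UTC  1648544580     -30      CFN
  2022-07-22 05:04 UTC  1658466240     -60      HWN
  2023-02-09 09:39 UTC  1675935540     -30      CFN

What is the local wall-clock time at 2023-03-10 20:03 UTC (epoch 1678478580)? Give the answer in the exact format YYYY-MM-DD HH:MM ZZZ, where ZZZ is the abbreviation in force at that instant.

Query: 2023-03-10 20:03 UTC
Rule 4/4 (CFN, -00:30): 2023-02-09 09:39 UTC ≤ query < +∞
20·60 + 3 - 30 = 1173 min
1173 = 0·1440 + 1173; 1173 = 19·60 + 33 → 19:33, same day
→ 2023-03-10 19:33 CFN

2023-03-10 19:33 CFN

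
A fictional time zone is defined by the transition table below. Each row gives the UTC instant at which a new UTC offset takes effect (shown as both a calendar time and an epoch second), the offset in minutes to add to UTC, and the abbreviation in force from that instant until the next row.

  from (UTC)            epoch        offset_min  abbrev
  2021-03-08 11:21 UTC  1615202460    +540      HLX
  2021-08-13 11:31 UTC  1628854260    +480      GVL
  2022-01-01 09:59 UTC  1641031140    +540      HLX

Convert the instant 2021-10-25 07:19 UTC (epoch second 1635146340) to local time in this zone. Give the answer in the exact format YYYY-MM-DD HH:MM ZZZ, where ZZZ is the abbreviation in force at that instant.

2021-10-25 15:19 GVL

Query: 2021-10-25 07:19 UTC
Rule 2/3 (GVL, +08:00): 2021-08-13 11:31 UTC ≤ query < 2022-01-01 09:59 UTC
7·60 + 19 + 480 = 919 min
919 = 0·1440 + 919; 919 = 15·60 + 19 → 15:19, same day
→ 2021-10-25 15:19 GVL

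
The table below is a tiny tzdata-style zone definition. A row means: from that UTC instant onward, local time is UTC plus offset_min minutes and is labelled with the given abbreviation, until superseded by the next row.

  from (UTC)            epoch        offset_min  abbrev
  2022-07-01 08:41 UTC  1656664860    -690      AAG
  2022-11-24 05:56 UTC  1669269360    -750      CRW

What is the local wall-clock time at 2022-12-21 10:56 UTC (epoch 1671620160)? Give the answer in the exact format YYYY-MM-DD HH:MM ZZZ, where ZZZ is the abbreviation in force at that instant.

2022-12-20 22:26 CRW

Query: 2022-12-21 10:56 UTC
Rule 2/2 (CRW, -12:30): 2022-11-24 05:56 UTC ≤ query < +∞
10·60 + 56 - 750 = -94 min
-94 = -1·1440 + 1346; 1346 = 22·60 + 26 → 22:26, 2022-12-21 - 1 day = 2022-12-20
→ 2022-12-20 22:26 CRW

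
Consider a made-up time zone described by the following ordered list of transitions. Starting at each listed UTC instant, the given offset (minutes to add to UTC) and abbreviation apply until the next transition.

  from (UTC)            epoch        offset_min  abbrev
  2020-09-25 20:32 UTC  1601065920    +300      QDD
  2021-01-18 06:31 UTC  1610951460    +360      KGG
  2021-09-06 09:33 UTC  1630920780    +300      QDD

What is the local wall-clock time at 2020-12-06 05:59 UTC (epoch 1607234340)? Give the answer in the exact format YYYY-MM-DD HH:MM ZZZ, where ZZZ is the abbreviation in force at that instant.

2020-12-06 10:59 QDD

Query: 2020-12-06 05:59 UTC
Rule 1/3 (QDD, +05:00): 2020-09-25 20:32 UTC ≤ query < 2021-01-18 06:31 UTC
5·60 + 59 + 300 = 659 min
659 = 0·1440 + 659; 659 = 10·60 + 59 → 10:59, same day
→ 2020-12-06 10:59 QDD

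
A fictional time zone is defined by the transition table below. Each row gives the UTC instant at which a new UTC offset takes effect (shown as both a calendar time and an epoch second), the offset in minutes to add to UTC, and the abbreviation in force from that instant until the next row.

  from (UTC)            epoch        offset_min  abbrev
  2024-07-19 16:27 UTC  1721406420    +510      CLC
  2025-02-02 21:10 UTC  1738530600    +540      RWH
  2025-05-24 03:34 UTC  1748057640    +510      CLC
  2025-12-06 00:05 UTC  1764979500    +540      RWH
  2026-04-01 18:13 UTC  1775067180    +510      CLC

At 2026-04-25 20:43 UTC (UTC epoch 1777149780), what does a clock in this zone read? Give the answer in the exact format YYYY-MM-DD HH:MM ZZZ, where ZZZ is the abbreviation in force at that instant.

Query: 2026-04-25 20:43 UTC
Rule 5/5 (CLC, +08:30): 2026-04-01 18:13 UTC ≤ query < +∞
20·60 + 43 + 510 = 1753 min
1753 = 1·1440 + 313; 313 = 5·60 + 13 → 05:13, 2026-04-25 + 1 day = 2026-04-26
→ 2026-04-26 05:13 CLC

2026-04-26 05:13 CLC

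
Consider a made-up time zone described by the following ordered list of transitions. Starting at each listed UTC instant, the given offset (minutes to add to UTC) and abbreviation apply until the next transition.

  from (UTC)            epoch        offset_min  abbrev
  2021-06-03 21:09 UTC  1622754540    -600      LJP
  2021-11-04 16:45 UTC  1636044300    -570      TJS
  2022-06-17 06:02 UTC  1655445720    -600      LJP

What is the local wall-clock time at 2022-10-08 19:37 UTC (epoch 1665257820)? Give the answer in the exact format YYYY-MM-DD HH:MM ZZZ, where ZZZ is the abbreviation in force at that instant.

Query: 2022-10-08 19:37 UTC
Rule 3/3 (LJP, -10:00): 2022-06-17 06:02 UTC ≤ query < +∞
19·60 + 37 - 600 = 577 min
577 = 0·1440 + 577; 577 = 9·60 + 37 → 09:37, same day
→ 2022-10-08 09:37 LJP

2022-10-08 09:37 LJP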